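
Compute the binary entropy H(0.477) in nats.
0.6921 nats

The binary entropy function is:
H(p) = -p log(p) - (1-p) log(1-p)

H(0.477) = -0.477 × log_e(0.477) - 0.523 × log_e(0.523)
H(0.477) = 0.6921 nats

Note: Binary entropy is maximized at p=0.5 (H=1 bit) and minimized at p=0 or p=1 (H=0).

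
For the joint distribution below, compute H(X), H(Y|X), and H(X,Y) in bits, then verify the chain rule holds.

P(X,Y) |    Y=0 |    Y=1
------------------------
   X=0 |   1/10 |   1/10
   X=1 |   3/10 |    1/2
H(X,Y) = 1.6855, H(X) = 0.7219, H(Y|X) = 0.9635 (all in bits)

Chain rule: H(X,Y) = H(X) + H(Y|X)

Left side — joint entropy directly:
H(X,Y) = -Σ p(x,y) log p(x,y) = 1.6855 bits

Right side — compute H(Y|X) from the conditional distributions:
P(X) = (1/5, 4/5), so H(X) = 0.7219 bits
H(Y|X) = Σ_x P(X=x) · H(Y|X=x):
  P(Y|X=0) = (1/2, 1/2), H(Y|X=0) = 1.0000, weight P(X=0) = 1/5
  P(Y|X=1) = (3/8, 5/8), H(Y|X=1) = 0.9544, weight P(X=1) = 4/5
H(Y|X) = 0.9635 bits

H(X) + H(Y|X) = 0.7219 + 0.9635 = 1.6855 bits

Both sides equal 1.6855 bits. ✓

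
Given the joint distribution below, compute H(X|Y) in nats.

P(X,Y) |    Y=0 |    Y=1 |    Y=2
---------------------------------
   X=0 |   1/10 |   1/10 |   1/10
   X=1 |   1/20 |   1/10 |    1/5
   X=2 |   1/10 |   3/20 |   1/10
1.0573 nats

Using the chain rule: H(X|Y) = H(X,Y) - H(Y)

First, compute H(X,Y) = 2.1378 nats

Marginal P(Y) = (1/4, 7/20, 2/5)
H(Y) = 1.0805 nats

H(X|Y) = H(X,Y) - H(Y) = 2.1378 - 1.0805 = 1.0573 nats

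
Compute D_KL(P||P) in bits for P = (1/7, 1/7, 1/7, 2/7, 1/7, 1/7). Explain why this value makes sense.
0.0000 bits

KL divergence satisfies the Gibbs inequality: D_KL(P||Q) ≥ 0 for all distributions P, Q.

D_KL(P||Q) = Σ p(x) log(p(x)/q(x))
Each term is p(x) × log_2(p(x)/p(x)) = p(x) × log_2(1) = 0, so the sum is 0.
D_KL(P||Q) = 0.0000 bits

When P = Q, the KL divergence is exactly 0, as there is no 'divergence' between identical distributions.

This non-negativity is a fundamental property: relative entropy cannot be negative because it measures how different Q is from P.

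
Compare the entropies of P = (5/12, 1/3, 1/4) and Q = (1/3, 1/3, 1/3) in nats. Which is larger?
Q

Computing entropies in nats:
H(P) = 1.0776
H(Q) = 1.0986

Distribution Q has higher entropy.

Intuition: The distribution closer to uniform (more spread out) has higher entropy.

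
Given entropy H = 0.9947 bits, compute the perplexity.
1.9927

Perplexity is 2^H (or exp(H) for natural log).

H = 0.9947 bits
Perplexity = 2^0.9947 = 1.9927

Interpretation: The model's uncertainty is equivalent to choosing uniformly among 2.0 options.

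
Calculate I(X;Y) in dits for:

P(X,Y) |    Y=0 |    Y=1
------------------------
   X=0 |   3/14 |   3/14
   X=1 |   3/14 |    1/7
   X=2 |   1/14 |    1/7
0.0084 dits

Mutual information: I(X;Y) = H(X) + H(Y) - H(X,Y)

Marginals:
P(X) = (3/7, 5/14, 3/14), H(X) = 0.4608 dits
P(Y) = (1/2, 1/2), H(Y) = 0.3010 dits

Joint entropy: H(X,Y) = 0.7534 dits

I(X;Y) = 0.4608 + 0.3010 - 0.7534 = 0.0084 dits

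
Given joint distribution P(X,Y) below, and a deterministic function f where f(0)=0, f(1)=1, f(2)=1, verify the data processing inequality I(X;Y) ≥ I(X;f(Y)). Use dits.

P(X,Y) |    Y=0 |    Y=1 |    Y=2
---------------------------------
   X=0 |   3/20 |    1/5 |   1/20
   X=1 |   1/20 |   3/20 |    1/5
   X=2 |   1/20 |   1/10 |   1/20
I(X;Y) = 0.0346, I(X;f(Y)) = 0.0150, inequality holds: 0.0346 ≥ 0.0150

Data Processing Inequality: For any Markov chain X → Y → Z, we have I(X;Y) ≥ I(X;Z).

Here Z = f(Y) is a deterministic function of Y, forming X → Y → Z.

Original I(X;Y) = 0.0346 dits

After applying f:
P(X,Z) where Z=f(Y):
- P(X,Z=0) = P(X,Y=0)
- P(X,Z=1) = P(X,Y=1) + P(X,Y=2)

I(X;Z) = I(X;f(Y)) = 0.0150 dits

Verification: 0.0346 ≥ 0.0150 ✓

Information cannot be created by processing; the function f can only lose information about X.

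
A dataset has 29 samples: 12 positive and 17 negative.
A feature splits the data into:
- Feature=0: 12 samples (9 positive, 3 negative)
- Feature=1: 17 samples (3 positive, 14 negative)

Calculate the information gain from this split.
0.2486 bits

Information Gain = H(Y) - H(Y|Feature)

Before split:
P(positive) = 12/29 = 0.4138
H(Y) = 0.9784 bits

After split:
Feature=0: H = 0.8113 bits (weight = 12/29)
Feature=1: H = 0.6723 bits (weight = 17/29)
H(Y|Feature) = (12/29)×0.8113 + (17/29)×0.6723 = 0.7298 bits

Information Gain = 0.9784 - 0.7298 = 0.2486 bits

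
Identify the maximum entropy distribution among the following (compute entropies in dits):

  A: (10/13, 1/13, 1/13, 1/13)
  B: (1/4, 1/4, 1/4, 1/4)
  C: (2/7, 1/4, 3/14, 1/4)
B

For a discrete distribution over n outcomes, entropy is maximized by the uniform distribution.

Computing entropies:
H(A) = 0.3447 dits
H(B) = 0.6021 dits
H(C) = 0.5998 dits

The uniform distribution (where all probabilities equal 1/4) achieves the maximum entropy of log_10(4) = 0.6021 dits.

Distribution B has the highest entropy.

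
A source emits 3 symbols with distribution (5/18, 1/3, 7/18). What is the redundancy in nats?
0.0093 nats

Redundancy measures how far a source is from maximum entropy:
R = H_max - H(X)

Maximum entropy for 3 symbols: H_max = log_e(3) = 1.0986 nats
Actual entropy: H(X) = 1.0893 nats
Redundancy: R = 1.0986 - 1.0893 = 0.0093 nats

This redundancy represents potential for compression: the source could be compressed by 0.0093 nats per symbol.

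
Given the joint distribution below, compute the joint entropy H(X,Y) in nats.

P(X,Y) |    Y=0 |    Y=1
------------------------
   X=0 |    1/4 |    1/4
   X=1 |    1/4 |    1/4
1.3863 nats

Joint entropy is H(X,Y) = -Σ_{x,y} p(x,y) log p(x,y).

Summing over all non-zero entries:
H(X,Y) = -[1/4·log_e(1/4) + 1/4·log_e(1/4) + 1/4·log_e(1/4) + 1/4·log_e(1/4)]
H(X,Y) = 1.3863 nats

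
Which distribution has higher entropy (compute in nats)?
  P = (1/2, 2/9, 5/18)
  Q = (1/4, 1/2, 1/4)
Q

Computing entropies in nats:
H(P) = 1.0366
H(Q) = 1.0397

Distribution Q has higher entropy.

Intuition: The distribution closer to uniform (more spread out) has higher entropy.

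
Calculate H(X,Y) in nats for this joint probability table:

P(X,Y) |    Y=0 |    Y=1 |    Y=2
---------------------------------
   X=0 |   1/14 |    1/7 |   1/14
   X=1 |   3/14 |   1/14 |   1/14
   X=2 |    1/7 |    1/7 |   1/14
2.1066 nats

Joint entropy is H(X,Y) = -Σ_{x,y} p(x,y) log p(x,y).

Summing over all non-zero entries:
H(X,Y) = -[1/14·log_e(1/14) + 1/7·log_e(1/7) + 1/14·log_e(1/14) + 3/14·log_e(3/14) + 1/14·log_e(1/14) + 1/14·log_e(1/14) + 1/7·log_e(1/7) + 1/7·log_e(1/7) + 1/14·log_e(1/14)]
H(X,Y) = 2.1066 nats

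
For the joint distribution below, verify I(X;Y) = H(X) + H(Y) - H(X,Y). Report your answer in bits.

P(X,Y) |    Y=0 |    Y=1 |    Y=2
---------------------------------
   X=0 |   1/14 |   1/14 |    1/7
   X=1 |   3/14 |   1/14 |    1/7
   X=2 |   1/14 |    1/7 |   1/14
I(X;Y) = 0.0949 bits

Mutual information has multiple equivalent forms:
- I(X;Y) = H(X) - H(X|Y)
- I(X;Y) = H(Y) - H(Y|X)
- I(X;Y) = H(X) + H(Y) - H(X,Y)

Computing all quantities:
H(X) = 1.5567, H(Y) = 1.5774, H(X,Y) = 3.0391
H(X|Y) = 1.4617, H(Y|X) = 1.4825

Verification:
H(X) - H(X|Y) = 1.5567 - 1.4617 = 0.0949
H(Y) - H(Y|X) = 1.5774 - 1.4825 = 0.0949
H(X) + H(Y) - H(X,Y) = 1.5567 + 1.5774 - 3.0391 = 0.0949

All forms give I(X;Y) = 0.0949 bits. ✓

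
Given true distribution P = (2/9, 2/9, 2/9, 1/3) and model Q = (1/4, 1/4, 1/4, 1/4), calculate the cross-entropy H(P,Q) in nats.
1.3863 nats

Cross-entropy: H(P,Q) = -Σ p(x) log q(x)

Alternatively: H(P,Q) = H(P) + D_KL(P||Q)
H(P) = 1.3689 nats
D_KL(P||Q) = 0.0174 nats

H(P,Q) = 1.3689 + 0.0174 = 1.3863 nats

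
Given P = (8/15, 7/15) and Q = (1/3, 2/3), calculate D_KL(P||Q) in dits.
0.0366 dits

KL divergence: D_KL(P||Q) = Σ p(x) log(p(x)/q(x))

Computing term by term:
  x=0: 8/15 × log_10[(8/15)/(1/3)] = 8/15 × 0.2041 = 0.1089
  x=1: 7/15 × log_10[(7/15)/(2/3)] = 7/15 × -0.1549 = -0.0723

D_KL(P||Q) = 0.0366 dits

Note: KL divergence is always non-negative and equals 0 iff P = Q.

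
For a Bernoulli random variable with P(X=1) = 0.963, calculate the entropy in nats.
0.1583 nats

The binary entropy function is:
H(p) = -p log(p) - (1-p) log(1-p)

H(0.963) = -0.963 × log_e(0.963) - 0.037 × log_e(0.037)
H(0.963) = 0.1583 nats

Note: Binary entropy is maximized at p=0.5 (H=1 bit) and minimized at p=0 or p=1 (H=0).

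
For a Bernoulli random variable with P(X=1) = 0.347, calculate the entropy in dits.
0.2804 dits

The binary entropy function is:
H(p) = -p log(p) - (1-p) log(1-p)

H(0.347) = -0.347 × log_10(0.347) - 0.653 × log_10(0.653)
H(0.347) = 0.2804 dits

Note: Binary entropy is maximized at p=0.5 (H=1 bit) and minimized at p=0 or p=1 (H=0).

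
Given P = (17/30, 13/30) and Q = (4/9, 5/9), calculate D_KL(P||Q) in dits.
0.0130 dits

KL divergence: D_KL(P||Q) = Σ p(x) log(p(x)/q(x))

Computing term by term:
  x=0: 17/30 × log_10[(17/30)/(4/9)] = 17/30 × 0.1055 = 0.0598
  x=1: 13/30 × log_10[(13/30)/(5/9)] = 13/30 × -0.1079 = -0.0468

D_KL(P||Q) = 0.0130 dits

Note: KL divergence is always non-negative and equals 0 iff P = Q.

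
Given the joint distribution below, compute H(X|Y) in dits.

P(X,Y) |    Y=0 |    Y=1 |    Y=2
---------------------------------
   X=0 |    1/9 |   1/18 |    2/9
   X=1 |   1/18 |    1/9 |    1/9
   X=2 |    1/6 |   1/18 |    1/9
0.4474 dits

Using the chain rule: H(X|Y) = H(X,Y) - H(Y)

First, compute H(X,Y) = 0.9082 dits

Marginal P(Y) = (1/3, 2/9, 4/9)
H(Y) = 0.4607 dits

H(X|Y) = H(X,Y) - H(Y) = 0.9082 - 0.4607 = 0.4474 dits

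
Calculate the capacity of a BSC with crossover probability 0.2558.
0.1797 bits

For a binary symmetric channel (BSC) with error probability p:
Capacity C = 1 - H(p) bits per symbol

where H(p) = -p log₂(p) - (1-p) log₂(1-p) is the binary entropy function.

H(0.2558) = 0.8203 bits
C = 1 - 0.8203 = 0.1797 bits per symbol

This means we can reliably transmit up to 0.1797 bits of information per channel use.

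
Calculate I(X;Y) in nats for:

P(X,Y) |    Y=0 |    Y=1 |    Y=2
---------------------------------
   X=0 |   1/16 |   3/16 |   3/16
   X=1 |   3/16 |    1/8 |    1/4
0.0356 nats

Mutual information: I(X;Y) = H(X) + H(Y) - H(X,Y)

Marginals:
P(X) = (7/16, 9/16), H(X) = 0.6853 nats
P(Y) = (1/4, 5/16, 7/16), H(Y) = 1.0717 nats

Joint entropy: H(X,Y) = 1.7214 nats

I(X;Y) = 0.6853 + 1.0717 - 1.7214 = 0.0356 nats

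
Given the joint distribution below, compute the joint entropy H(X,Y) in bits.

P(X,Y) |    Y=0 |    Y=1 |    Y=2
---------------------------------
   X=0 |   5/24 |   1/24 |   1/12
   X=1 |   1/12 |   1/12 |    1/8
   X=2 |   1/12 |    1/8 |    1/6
3.0383 bits

Joint entropy is H(X,Y) = -Σ_{x,y} p(x,y) log p(x,y).

Summing over all non-zero entries:
H(X,Y) = -[5/24·log_2(5/24) + 1/24·log_2(1/24) + 1/12·log_2(1/12) + 1/12·log_2(1/12) + 1/12·log_2(1/12) + 1/8·log_2(1/8) + 1/12·log_2(1/12) + 1/8·log_2(1/8) + 1/6·log_2(1/6)]
H(X,Y) = 3.0383 bits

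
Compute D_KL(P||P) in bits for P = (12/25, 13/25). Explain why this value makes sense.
0.0000 bits

KL divergence satisfies the Gibbs inequality: D_KL(P||Q) ≥ 0 for all distributions P, Q.

D_KL(P||Q) = Σ p(x) log(p(x)/q(x))
Each term is p(x) × log_2(p(x)/p(x)) = p(x) × log_2(1) = 0, so the sum is 0.
D_KL(P||Q) = 0.0000 bits

When P = Q, the KL divergence is exactly 0, as there is no 'divergence' between identical distributions.

This non-negativity is a fundamental property: relative entropy cannot be negative because it measures how different Q is from P.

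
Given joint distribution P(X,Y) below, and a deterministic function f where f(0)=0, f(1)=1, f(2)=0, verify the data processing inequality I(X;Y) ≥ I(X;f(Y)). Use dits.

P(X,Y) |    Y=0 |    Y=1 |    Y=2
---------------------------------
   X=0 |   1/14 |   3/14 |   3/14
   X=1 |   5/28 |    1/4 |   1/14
I(X;Y) = 0.0271, I(X;f(Y)) = 0.0011, inequality holds: 0.0271 ≥ 0.0011

Data Processing Inequality: For any Markov chain X → Y → Z, we have I(X;Y) ≥ I(X;Z).

Here Z = f(Y) is a deterministic function of Y, forming X → Y → Z.

Original I(X;Y) = 0.0271 dits

After applying f:
P(X,Z) where Z=f(Y):
- P(X,Z=0) = P(X,Y=0) + P(X,Y=2)
- P(X,Z=1) = P(X,Y=1)

I(X;Z) = I(X;f(Y)) = 0.0011 dits

Verification: 0.0271 ≥ 0.0011 ✓

Information cannot be created by processing; the function f can only lose information about X.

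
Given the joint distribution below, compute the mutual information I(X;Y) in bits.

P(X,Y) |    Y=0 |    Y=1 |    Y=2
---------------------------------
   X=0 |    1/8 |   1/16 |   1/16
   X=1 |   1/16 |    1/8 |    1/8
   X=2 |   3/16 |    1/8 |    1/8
0.0478 bits

Mutual information: I(X;Y) = H(X) + H(Y) - H(X,Y)

Marginals:
P(X) = (1/4, 5/16, 7/16), H(X) = 1.5462 bits
P(Y) = (3/8, 5/16, 5/16), H(Y) = 1.5794 bits

Joint entropy: H(X,Y) = 3.0778 bits

I(X;Y) = 1.5462 + 1.5794 - 3.0778 = 0.0478 bits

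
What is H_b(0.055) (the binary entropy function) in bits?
0.3073 bits

The binary entropy function is:
H(p) = -p log(p) - (1-p) log(1-p)

H(0.055) = -0.055 × log_2(0.055) - 0.945 × log_2(0.945)
H(0.055) = 0.3073 bits

Note: Binary entropy is maximized at p=0.5 (H=1 bit) and minimized at p=0 or p=1 (H=0).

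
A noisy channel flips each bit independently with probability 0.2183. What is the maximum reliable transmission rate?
0.2429 bits

For a binary symmetric channel (BSC) with error probability p:
Capacity C = 1 - H(p) bits per symbol

where H(p) = -p log₂(p) - (1-p) log₂(1-p) is the binary entropy function.

H(0.2183) = 0.7571 bits
C = 1 - 0.7571 = 0.2429 bits per symbol

This means we can reliably transmit up to 0.2429 bits of information per channel use.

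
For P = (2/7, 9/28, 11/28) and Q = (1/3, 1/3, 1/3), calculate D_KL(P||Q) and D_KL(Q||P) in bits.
D_KL(P||Q) = 0.0127, D_KL(Q||P) = 0.0126

KL divergence is not symmetric: D_KL(P||Q) ≠ D_KL(Q||P) in general.

D_KL(P||Q) = 0.0127 bits
D_KL(Q||P) = 0.0126 bits

No, they are not equal!

This asymmetry is why KL divergence is not a true distance metric.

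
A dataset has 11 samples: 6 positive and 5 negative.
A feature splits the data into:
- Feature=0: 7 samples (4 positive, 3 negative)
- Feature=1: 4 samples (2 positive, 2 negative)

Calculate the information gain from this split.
0.0034 bits

Information Gain = H(Y) - H(Y|Feature)

Before split:
P(positive) = 6/11 = 0.5455
H(Y) = 0.9940 bits

After split:
Feature=0: H = 0.9852 bits (weight = 7/11)
Feature=1: H = 1.0000 bits (weight = 4/11)
H(Y|Feature) = (7/11)×0.9852 + (4/11)×1.0000 = 0.9906 bits

Information Gain = 0.9940 - 0.9906 = 0.0034 bits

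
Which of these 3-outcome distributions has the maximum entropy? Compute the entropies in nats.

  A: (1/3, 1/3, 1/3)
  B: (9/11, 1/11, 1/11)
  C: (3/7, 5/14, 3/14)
A

For a discrete distribution over n outcomes, entropy is maximized by the uniform distribution.

Computing entropies:
H(A) = 1.0986 nats
H(B) = 0.6002 nats
H(C) = 1.0609 nats

The uniform distribution (where all probabilities equal 1/3) achieves the maximum entropy of log_e(3) = 1.0986 nats.

Distribution A has the highest entropy.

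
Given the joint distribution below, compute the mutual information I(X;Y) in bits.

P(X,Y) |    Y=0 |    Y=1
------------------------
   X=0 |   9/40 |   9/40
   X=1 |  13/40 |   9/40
0.0060 bits

Mutual information: I(X;Y) = H(X) + H(Y) - H(X,Y)

Marginals:
P(X) = (9/20, 11/20), H(X) = 0.9928 bits
P(Y) = (11/20, 9/20), H(Y) = 0.9928 bits

Joint entropy: H(X,Y) = 1.9796 bits

I(X;Y) = 0.9928 + 0.9928 - 1.9796 = 0.0060 bits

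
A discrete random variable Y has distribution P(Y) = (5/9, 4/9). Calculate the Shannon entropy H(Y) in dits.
0.2983 dits

Shannon entropy is H(X) = -Σ p(x) log p(x).

For P = (5/9, 4/9):
H = -5/9 × log_10(5/9) -4/9 × log_10(4/9)
H = 0.2983 dits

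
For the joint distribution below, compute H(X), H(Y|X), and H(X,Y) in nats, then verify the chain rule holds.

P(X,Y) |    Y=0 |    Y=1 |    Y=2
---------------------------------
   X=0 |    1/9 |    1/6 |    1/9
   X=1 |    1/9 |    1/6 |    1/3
H(X,Y) = 1.6959, H(X) = 0.6682, H(Y|X) = 1.0276 (all in nats)

Chain rule: H(X,Y) = H(X) + H(Y|X)

Left side — joint entropy directly:
H(X,Y) = -Σ p(x,y) log p(x,y) = 1.6959 nats

Right side — compute H(Y|X) from the conditional distributions:
P(X) = (7/18, 11/18), so H(X) = 0.6682 nats
H(Y|X) = Σ_x P(X=x) · H(Y|X=x):
  P(Y|X=0) = (2/7, 3/7, 2/7), H(Y|X=0) = 1.0790, weight P(X=0) = 7/18
  P(Y|X=1) = (2/11, 3/11, 6/11), H(Y|X=1) = 0.9949, weight P(X=1) = 11/18
H(Y|X) = 1.0276 nats

H(X) + H(Y|X) = 0.6682 + 1.0276 = 1.6959 nats

Both sides equal 1.6959 nats. ✓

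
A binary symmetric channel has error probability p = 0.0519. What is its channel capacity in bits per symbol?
0.7056 bits

For a binary symmetric channel (BSC) with error probability p:
Capacity C = 1 - H(p) bits per symbol

where H(p) = -p log₂(p) - (1-p) log₂(1-p) is the binary entropy function.

H(0.0519) = 0.2944 bits
C = 1 - 0.2944 = 0.7056 bits per symbol

This means we can reliably transmit up to 0.7056 bits of information per channel use.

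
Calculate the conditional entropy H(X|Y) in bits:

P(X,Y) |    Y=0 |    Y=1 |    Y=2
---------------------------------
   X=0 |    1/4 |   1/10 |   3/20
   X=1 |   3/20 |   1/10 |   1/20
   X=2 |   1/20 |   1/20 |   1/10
1.4265 bits

Using the chain rule: H(X|Y) = H(X,Y) - H(Y)

First, compute H(X,Y) = 2.9660 bits

Marginal P(Y) = (9/20, 1/4, 3/10)
H(Y) = 1.5395 bits

H(X|Y) = H(X,Y) - H(Y) = 2.9660 - 1.5395 = 1.4265 bits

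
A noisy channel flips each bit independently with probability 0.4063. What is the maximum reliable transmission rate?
0.0255 bits

For a binary symmetric channel (BSC) with error probability p:
Capacity C = 1 - H(p) bits per symbol

where H(p) = -p log₂(p) - (1-p) log₂(1-p) is the binary entropy function.

H(0.4063) = 0.9745 bits
C = 1 - 0.9745 = 0.0255 bits per symbol

This means we can reliably transmit up to 0.0255 bits of information per channel use.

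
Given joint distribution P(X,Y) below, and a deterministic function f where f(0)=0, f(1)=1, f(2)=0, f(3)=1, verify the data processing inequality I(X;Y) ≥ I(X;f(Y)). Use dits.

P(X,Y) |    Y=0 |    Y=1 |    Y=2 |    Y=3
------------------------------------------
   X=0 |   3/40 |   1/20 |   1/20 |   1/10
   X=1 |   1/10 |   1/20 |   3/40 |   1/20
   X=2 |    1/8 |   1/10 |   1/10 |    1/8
I(X;Y) = 0.0063, I(X;f(Y)) = 0.0044, inequality holds: 0.0063 ≥ 0.0044

Data Processing Inequality: For any Markov chain X → Y → Z, we have I(X;Y) ≥ I(X;Z).

Here Z = f(Y) is a deterministic function of Y, forming X → Y → Z.

Original I(X;Y) = 0.0063 dits

After applying f:
P(X,Z) where Z=f(Y):
- P(X,Z=0) = P(X,Y=0) + P(X,Y=2)
- P(X,Z=1) = P(X,Y=1) + P(X,Y=3)

I(X;Z) = I(X;f(Y)) = 0.0044 dits

Verification: 0.0063 ≥ 0.0044 ✓

Information cannot be created by processing; the function f can only lose information about X.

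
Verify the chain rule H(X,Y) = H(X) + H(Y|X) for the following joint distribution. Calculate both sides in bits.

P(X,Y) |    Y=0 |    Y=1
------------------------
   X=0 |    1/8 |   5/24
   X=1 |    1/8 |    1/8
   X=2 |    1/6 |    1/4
H(X,Y) = 2.5273, H(X) = 1.5546, H(Y|X) = 0.9727 (all in bits)

Chain rule: H(X,Y) = H(X) + H(Y|X)

Left side — joint entropy directly:
H(X,Y) = -Σ p(x,y) log p(x,y) = 2.5273 bits

Right side — compute H(Y|X) from the conditional distributions:
P(X) = (1/3, 1/4, 5/12), so H(X) = 1.5546 bits
H(Y|X) = Σ_x P(X=x) · H(Y|X=x):
  P(Y|X=0) = (3/8, 5/8), H(Y|X=0) = 0.9544, weight P(X=0) = 1/3
  P(Y|X=1) = (1/2, 1/2), H(Y|X=1) = 1.0000, weight P(X=1) = 1/4
  P(Y|X=2) = (2/5, 3/5), H(Y|X=2) = 0.9710, weight P(X=2) = 5/12
H(Y|X) = 0.9727 bits

H(X) + H(Y|X) = 1.5546 + 0.9727 = 2.5273 bits

Both sides equal 2.5273 bits. ✓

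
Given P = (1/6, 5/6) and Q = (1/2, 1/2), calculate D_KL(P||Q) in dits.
0.1054 dits

KL divergence: D_KL(P||Q) = Σ p(x) log(p(x)/q(x))

Computing term by term:
  x=0: 1/6 × log_10[(1/6)/(1/2)] = 1/6 × -0.4771 = -0.0795
  x=1: 5/6 × log_10[(5/6)/(1/2)] = 5/6 × 0.2218 = 0.1849

D_KL(P||Q) = 0.1054 dits

Note: KL divergence is always non-negative and equals 0 iff P = Q.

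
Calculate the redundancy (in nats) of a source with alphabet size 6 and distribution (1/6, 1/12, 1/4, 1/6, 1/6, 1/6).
0.0436 nats

Redundancy measures how far a source is from maximum entropy:
R = H_max - H(X)

Maximum entropy for 6 symbols: H_max = log_e(6) = 1.7918 nats
Actual entropy: H(X) = 1.7482 nats
Redundancy: R = 1.7918 - 1.7482 = 0.0436 nats

This redundancy represents potential for compression: the source could be compressed by 0.0436 nats per symbol.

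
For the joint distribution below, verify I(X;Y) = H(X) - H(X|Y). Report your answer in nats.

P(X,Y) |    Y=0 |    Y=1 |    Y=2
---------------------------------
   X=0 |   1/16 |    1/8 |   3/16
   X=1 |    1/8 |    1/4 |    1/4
I(X;Y) = 0.0048 nats

Mutual information has multiple equivalent forms:
- I(X;Y) = H(X) - H(X|Y)
- I(X;Y) = H(Y) - H(Y|X)
- I(X;Y) = H(X) + H(Y) - H(X,Y)

Computing all quantities:
H(X) = 0.6616, H(Y) = 1.0434, H(X,Y) = 1.7002
H(X|Y) = 0.6568, H(Y|X) = 1.0386

Verification:
H(X) - H(X|Y) = 0.6616 - 0.6568 = 0.0048
H(Y) - H(Y|X) = 1.0434 - 1.0386 = 0.0048
H(X) + H(Y) - H(X,Y) = 0.6616 + 1.0434 - 1.7002 = 0.0048

All forms give I(X;Y) = 0.0048 nats. ✓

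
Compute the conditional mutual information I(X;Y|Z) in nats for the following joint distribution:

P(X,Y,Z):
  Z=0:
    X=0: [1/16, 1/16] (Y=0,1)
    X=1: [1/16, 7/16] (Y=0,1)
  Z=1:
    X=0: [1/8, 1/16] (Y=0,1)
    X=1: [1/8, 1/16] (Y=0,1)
0.0377 nats

Conditional mutual information: I(X;Y|Z) = H(X|Z) + H(Y|Z) - H(X,Y|Z)

H(Z) = 0.6616
H(X,Z) = 1.2342 → H(X|Z) = 0.5727
H(Y,Z) = 1.2130 → H(Y|Z) = 0.5514
H(X,Y,Z) = 1.7480 → H(X,Y|Z) = 1.0864

I(X;Y|Z) = 0.5727 + 0.5514 - 1.0864 = 0.0377 nats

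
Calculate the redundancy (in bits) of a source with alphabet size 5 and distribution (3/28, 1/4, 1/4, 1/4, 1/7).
0.0756 bits

Redundancy measures how far a source is from maximum entropy:
R = H_max - H(X)

Maximum entropy for 5 symbols: H_max = log_2(5) = 2.3219 bits
Actual entropy: H(X) = 2.2463 bits
Redundancy: R = 2.3219 - 2.2463 = 0.0756 bits

This redundancy represents potential for compression: the source could be compressed by 0.0756 bits per symbol.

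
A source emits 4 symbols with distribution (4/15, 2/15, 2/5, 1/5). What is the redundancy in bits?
0.1108 bits

Redundancy measures how far a source is from maximum entropy:
R = H_max - H(X)

Maximum entropy for 4 symbols: H_max = log_2(4) = 2.0000 bits
Actual entropy: H(X) = 1.8892 bits
Redundancy: R = 2.0000 - 1.8892 = 0.1108 bits

This redundancy represents potential for compression: the source could be compressed by 0.1108 bits per symbol.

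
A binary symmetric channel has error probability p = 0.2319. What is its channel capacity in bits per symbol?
0.2187 bits

For a binary symmetric channel (BSC) with error probability p:
Capacity C = 1 - H(p) bits per symbol

where H(p) = -p log₂(p) - (1-p) log₂(1-p) is the binary entropy function.

H(0.2319) = 0.7813 bits
C = 1 - 0.7813 = 0.2187 bits per symbol

This means we can reliably transmit up to 0.2187 bits of information per channel use.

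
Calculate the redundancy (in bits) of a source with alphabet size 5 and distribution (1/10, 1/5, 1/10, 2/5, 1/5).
0.2000 bits

Redundancy measures how far a source is from maximum entropy:
R = H_max - H(X)

Maximum entropy for 5 symbols: H_max = log_2(5) = 2.3219 bits
Actual entropy: H(X) = 2.1219 bits
Redundancy: R = 2.3219 - 2.1219 = 0.2000 bits

This redundancy represents potential for compression: the source could be compressed by 0.2000 bits per symbol.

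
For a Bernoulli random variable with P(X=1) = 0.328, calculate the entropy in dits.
0.2748 dits

The binary entropy function is:
H(p) = -p log(p) - (1-p) log(1-p)

H(0.328) = -0.328 × log_10(0.328) - 0.672 × log_10(0.672)
H(0.328) = 0.2748 dits

Note: Binary entropy is maximized at p=0.5 (H=1 bit) and minimized at p=0 or p=1 (H=0).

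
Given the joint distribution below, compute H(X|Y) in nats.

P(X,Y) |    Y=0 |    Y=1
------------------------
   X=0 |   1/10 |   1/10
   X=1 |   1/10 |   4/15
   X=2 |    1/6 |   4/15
1.0372 nats

Using the chain rule: H(X|Y) = H(X,Y) - H(Y)

First, compute H(X,Y) = 1.6943 nats

Marginal P(Y) = (11/30, 19/30)
H(Y) = 0.6572 nats

H(X|Y) = H(X,Y) - H(Y) = 1.6943 - 0.6572 = 1.0372 nats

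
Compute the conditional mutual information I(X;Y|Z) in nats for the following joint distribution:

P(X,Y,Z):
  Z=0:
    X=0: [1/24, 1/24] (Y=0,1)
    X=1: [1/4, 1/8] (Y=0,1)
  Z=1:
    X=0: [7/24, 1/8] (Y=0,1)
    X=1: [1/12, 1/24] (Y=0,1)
0.0042 nats

Conditional mutual information: I(X;Y|Z) = H(X|Z) + H(Y|Z) - H(X,Y|Z)

H(Z) = 0.6897
H(X,Z) = 1.1996 → H(X|Z) = 0.5099
H(Y,Z) = 1.3244 → H(Y|Z) = 0.6348
H(X,Y,Z) = 1.8301 → H(X,Y|Z) = 1.1405

I(X;Y|Z) = 0.5099 + 0.6348 - 1.1405 = 0.0042 nats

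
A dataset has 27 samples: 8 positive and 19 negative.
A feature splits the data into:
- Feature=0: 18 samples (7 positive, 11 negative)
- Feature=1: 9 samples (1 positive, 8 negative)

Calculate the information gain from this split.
0.0662 bits

Information Gain = H(Y) - H(Y|Feature)

Before split:
P(positive) = 8/27 = 0.2963
H(Y) = 0.8767 bits

After split:
Feature=0: H = 0.9641 bits (weight = 18/27)
Feature=1: H = 0.5033 bits (weight = 9/27)
H(Y|Feature) = (18/27)×0.9641 + (9/27)×0.5033 = 0.8105 bits

Information Gain = 0.8767 - 0.8105 = 0.0662 bits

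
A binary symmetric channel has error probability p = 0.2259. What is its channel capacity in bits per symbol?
0.2292 bits

For a binary symmetric channel (BSC) with error probability p:
Capacity C = 1 - H(p) bits per symbol

where H(p) = -p log₂(p) - (1-p) log₂(1-p) is the binary entropy function.

H(0.2259) = 0.7708 bits
C = 1 - 0.7708 = 0.2292 bits per symbol

This means we can reliably transmit up to 0.2292 bits of information per channel use.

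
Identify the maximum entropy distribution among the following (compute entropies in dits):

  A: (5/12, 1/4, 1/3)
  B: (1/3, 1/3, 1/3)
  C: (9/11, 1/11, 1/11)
B

For a discrete distribution over n outcomes, entropy is maximized by the uniform distribution.

Computing entropies:
H(A) = 0.4680 dits
H(B) = 0.4771 dits
H(C) = 0.2606 dits

The uniform distribution (where all probabilities equal 1/3) achieves the maximum entropy of log_10(3) = 0.4771 dits.

Distribution B has the highest entropy.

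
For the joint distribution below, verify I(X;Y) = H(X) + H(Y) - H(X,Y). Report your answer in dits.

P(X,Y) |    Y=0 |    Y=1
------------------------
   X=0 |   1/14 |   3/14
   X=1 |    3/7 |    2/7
I(X;Y) = 0.0225 dits

Mutual information has multiple equivalent forms:
- I(X;Y) = H(X) - H(X|Y)
- I(X;Y) = H(Y) - H(Y|X)
- I(X;Y) = H(X) + H(Y) - H(X,Y)

Computing all quantities:
H(X) = 0.2598, H(Y) = 0.3010, H(X,Y) = 0.5384
H(X|Y) = 0.2373, H(Y|X) = 0.2786

Verification:
H(X) - H(X|Y) = 0.2598 - 0.2373 = 0.0225
H(Y) - H(Y|X) = 0.3010 - 0.2786 = 0.0225
H(X) + H(Y) - H(X,Y) = 0.2598 + 0.3010 - 0.5384 = 0.0225

All forms give I(X;Y) = 0.0225 dits. ✓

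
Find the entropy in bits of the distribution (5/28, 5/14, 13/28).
1.4883 bits

Shannon entropy is H(X) = -Σ p(x) log p(x).

For P = (5/28, 5/14, 13/28):
H = -5/28 × log_2(5/28) -5/14 × log_2(5/14) -13/28 × log_2(13/28)
H = 1.4883 bits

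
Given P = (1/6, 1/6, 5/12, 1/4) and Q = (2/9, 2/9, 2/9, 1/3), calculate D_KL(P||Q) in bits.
0.1358 bits

KL divergence: D_KL(P||Q) = Σ p(x) log(p(x)/q(x))

Computing term by term:
  x=0: 1/6 × log_2[(1/6)/(2/9)] = 1/6 × -0.4150 = -0.0692
  x=1: 1/6 × log_2[(1/6)/(2/9)] = 1/6 × -0.4150 = -0.0692
  x=2: 5/12 × log_2[(5/12)/(2/9)] = 5/12 × 0.9069 = 0.3779
  x=3: 1/4 × log_2[(1/4)/(1/3)] = 1/4 × -0.4150 = -0.1038

D_KL(P||Q) = 0.1358 bits

Note: KL divergence is always non-negative and equals 0 iff P = Q.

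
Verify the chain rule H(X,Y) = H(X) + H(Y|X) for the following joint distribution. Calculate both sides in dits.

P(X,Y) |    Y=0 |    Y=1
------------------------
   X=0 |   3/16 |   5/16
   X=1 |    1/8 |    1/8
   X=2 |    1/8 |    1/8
H(X,Y) = 0.7457, H(X) = 0.4515, H(Y|X) = 0.2942 (all in dits)

Chain rule: H(X,Y) = H(X) + H(Y|X)

Left side — joint entropy directly:
H(X,Y) = -Σ p(x,y) log p(x,y) = 0.7457 dits

Right side — compute H(Y|X) from the conditional distributions:
P(X) = (1/2, 1/4, 1/4), so H(X) = 0.4515 dits
H(Y|X) = Σ_x P(X=x) · H(Y|X=x):
  P(Y|X=0) = (3/8, 5/8), H(Y|X=0) = 0.2873, weight P(X=0) = 1/2
  P(Y|X=1) = (1/2, 1/2), H(Y|X=1) = 0.3010, weight P(X=1) = 1/4
  P(Y|X=2) = (1/2, 1/2), H(Y|X=2) = 0.3010, weight P(X=2) = 1/4
H(Y|X) = 0.2942 dits

H(X) + H(Y|X) = 0.4515 + 0.2942 = 0.7457 dits

Both sides equal 0.7457 dits. ✓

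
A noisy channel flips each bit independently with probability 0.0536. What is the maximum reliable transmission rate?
0.6985 bits

For a binary symmetric channel (BSC) with error probability p:
Capacity C = 1 - H(p) bits per symbol

where H(p) = -p log₂(p) - (1-p) log₂(1-p) is the binary entropy function.

H(0.0536) = 0.3015 bits
C = 1 - 0.3015 = 0.6985 bits per symbol

This means we can reliably transmit up to 0.6985 bits of information per channel use.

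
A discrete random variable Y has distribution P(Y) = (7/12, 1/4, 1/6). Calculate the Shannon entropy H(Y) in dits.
0.4168 dits

Shannon entropy is H(X) = -Σ p(x) log p(x).

For P = (7/12, 1/4, 1/6):
H = -7/12 × log_10(7/12) -1/4 × log_10(1/4) -1/6 × log_10(1/6)
H = 0.4168 dits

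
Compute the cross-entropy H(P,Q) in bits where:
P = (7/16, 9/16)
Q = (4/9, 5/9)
0.9888 bits

Cross-entropy: H(P,Q) = -Σ p(x) log q(x)

Alternatively: H(P,Q) = H(P) + D_KL(P||Q)
H(P) = 0.9887 bits
D_KL(P||Q) = 0.0001 bits

H(P,Q) = 0.9887 + 0.0001 = 0.9888 bits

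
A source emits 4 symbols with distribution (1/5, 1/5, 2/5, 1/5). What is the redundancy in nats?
0.0541 nats

Redundancy measures how far a source is from maximum entropy:
R = H_max - H(X)

Maximum entropy for 4 symbols: H_max = log_e(4) = 1.3863 nats
Actual entropy: H(X) = 1.3322 nats
Redundancy: R = 1.3863 - 1.3322 = 0.0541 nats

This redundancy represents potential for compression: the source could be compressed by 0.0541 nats per symbol.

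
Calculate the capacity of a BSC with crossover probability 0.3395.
0.0757 bits

For a binary symmetric channel (BSC) with error probability p:
Capacity C = 1 - H(p) bits per symbol

where H(p) = -p log₂(p) - (1-p) log₂(1-p) is the binary entropy function.

H(0.3395) = 0.9243 bits
C = 1 - 0.9243 = 0.0757 bits per symbol

This means we can reliably transmit up to 0.0757 bits of information per channel use.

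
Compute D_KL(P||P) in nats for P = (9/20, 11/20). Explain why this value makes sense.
0.0000 nats

KL divergence satisfies the Gibbs inequality: D_KL(P||Q) ≥ 0 for all distributions P, Q.

D_KL(P||Q) = Σ p(x) log(p(x)/q(x))
Each term is p(x) × log_e(p(x)/p(x)) = p(x) × log_e(1) = 0, so the sum is 0.
D_KL(P||Q) = 0.0000 nats

When P = Q, the KL divergence is exactly 0, as there is no 'divergence' between identical distributions.

This non-negativity is a fundamental property: relative entropy cannot be negative because it measures how different Q is from P.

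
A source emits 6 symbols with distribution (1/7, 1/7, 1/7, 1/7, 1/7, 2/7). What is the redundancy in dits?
0.0191 dits

Redundancy measures how far a source is from maximum entropy:
R = H_max - H(X)

Maximum entropy for 6 symbols: H_max = log_10(6) = 0.7782 dits
Actual entropy: H(X) = 0.7591 dits
Redundancy: R = 0.7782 - 0.7591 = 0.0191 dits

This redundancy represents potential for compression: the source could be compressed by 0.0191 dits per symbol.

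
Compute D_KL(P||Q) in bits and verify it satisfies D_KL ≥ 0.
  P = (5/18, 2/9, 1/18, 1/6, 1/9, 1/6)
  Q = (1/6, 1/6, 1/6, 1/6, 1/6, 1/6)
0.1439 bits

KL divergence satisfies the Gibbs inequality: D_KL(P||Q) ≥ 0 for all distributions P, Q.

D_KL(P||Q) = Σ p(x) log(p(x)/q(x))
Term by term:
  x=0: 5/18 × log_2[(5/18)/(1/6)] = 0.2047
  x=1: 2/9 × log_2[(2/9)/(1/6)] = 0.0922
  x=2: 1/18 × log_2[(1/18)/(1/6)] = -0.0881
  x=3: 1/6 × log_2[(1/6)/(1/6)] = 0.0000
  x=4: 1/9 × log_2[(1/9)/(1/6)] = -0.0650
  x=5: 1/6 × log_2[(1/6)/(1/6)] = 0.0000
D_KL(P||Q) = 0.1439 bits

D_KL(P||Q) = 0.1439 ≥ 0 ✓

This non-negativity is a fundamental property: relative entropy cannot be negative because it measures how different Q is from P.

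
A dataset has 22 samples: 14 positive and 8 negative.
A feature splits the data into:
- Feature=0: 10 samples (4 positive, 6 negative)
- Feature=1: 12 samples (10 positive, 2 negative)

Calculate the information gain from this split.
0.1498 bits

Information Gain = H(Y) - H(Y|Feature)

Before split:
P(positive) = 14/22 = 0.6364
H(Y) = 0.9457 bits

After split:
Feature=0: H = 0.9710 bits (weight = 10/22)
Feature=1: H = 0.6500 bits (weight = 12/22)
H(Y|Feature) = (10/22)×0.9710 + (12/22)×0.6500 = 0.7959 bits

Information Gain = 0.9457 - 0.7959 = 0.1498 bits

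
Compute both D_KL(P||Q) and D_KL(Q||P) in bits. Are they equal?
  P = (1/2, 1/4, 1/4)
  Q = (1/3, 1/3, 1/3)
D_KL(P||Q) = 0.0850, D_KL(Q||P) = 0.0817

KL divergence is not symmetric: D_KL(P||Q) ≠ D_KL(Q||P) in general.

D_KL(P||Q) = 0.0850 bits
D_KL(Q||P) = 0.0817 bits

No, they are not equal!

This asymmetry is why KL divergence is not a true distance metric.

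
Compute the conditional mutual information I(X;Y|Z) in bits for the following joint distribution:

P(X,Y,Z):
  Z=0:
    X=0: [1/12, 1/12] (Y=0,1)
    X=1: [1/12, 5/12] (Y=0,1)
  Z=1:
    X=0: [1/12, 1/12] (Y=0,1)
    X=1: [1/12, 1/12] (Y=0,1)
0.0492 bits

Conditional mutual information: I(X;Y|Z) = H(X|Z) + H(Y|Z) - H(X,Y|Z)

H(Z) = 0.9183
H(X,Z) = 1.7925 → H(X|Z) = 0.8742
H(Y,Z) = 1.7925 → H(Y|Z) = 0.8742
H(X,Y,Z) = 2.6175 → H(X,Y|Z) = 1.6992

I(X;Y|Z) = 0.8742 + 0.8742 - 1.6992 = 0.0492 bits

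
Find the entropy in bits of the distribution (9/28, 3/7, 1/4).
1.5502 bits

Shannon entropy is H(X) = -Σ p(x) log p(x).

For P = (9/28, 3/7, 1/4):
H = -9/28 × log_2(9/28) -3/7 × log_2(3/7) -1/4 × log_2(1/4)
H = 1.5502 bits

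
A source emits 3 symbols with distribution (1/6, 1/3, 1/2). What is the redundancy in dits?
0.0379 dits

Redundancy measures how far a source is from maximum entropy:
R = H_max - H(X)

Maximum entropy for 3 symbols: H_max = log_10(3) = 0.4771 dits
Actual entropy: H(X) = 0.4392 dits
Redundancy: R = 0.4771 - 0.4392 = 0.0379 dits

This redundancy represents potential for compression: the source could be compressed by 0.0379 dits per symbol.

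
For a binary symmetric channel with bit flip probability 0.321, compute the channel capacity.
0.0945 bits

For a binary symmetric channel (BSC) with error probability p:
Capacity C = 1 - H(p) bits per symbol

where H(p) = -p log₂(p) - (1-p) log₂(1-p) is the binary entropy function.

H(0.321) = 0.9055 bits
C = 1 - 0.9055 = 0.0945 bits per symbol

This means we can reliably transmit up to 0.0945 bits of information per channel use.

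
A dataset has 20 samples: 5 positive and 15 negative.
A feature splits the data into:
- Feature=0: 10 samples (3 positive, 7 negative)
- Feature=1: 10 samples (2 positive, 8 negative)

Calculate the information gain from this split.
0.0097 bits

Information Gain = H(Y) - H(Y|Feature)

Before split:
P(positive) = 5/20 = 0.2500
H(Y) = 0.8113 bits

After split:
Feature=0: H = 0.8813 bits (weight = 10/20)
Feature=1: H = 0.7219 bits (weight = 10/20)
H(Y|Feature) = (10/20)×0.8813 + (10/20)×0.7219 = 0.8016 bits

Information Gain = 0.8113 - 0.8016 = 0.0097 bits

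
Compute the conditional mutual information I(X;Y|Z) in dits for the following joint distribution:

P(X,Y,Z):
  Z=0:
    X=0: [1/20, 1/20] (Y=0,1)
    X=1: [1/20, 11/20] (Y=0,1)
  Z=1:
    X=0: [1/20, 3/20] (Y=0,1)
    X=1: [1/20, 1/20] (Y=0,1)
0.0238 dits

Conditional mutual information: I(X;Y|Z) = H(X|Z) + H(Y|Z) - H(X,Y|Z)

H(Z) = 0.2653
H(X,Z) = 0.4729 → H(X|Z) = 0.2076
H(Y,Z) = 0.4729 → H(Y|Z) = 0.2076
H(X,Y,Z) = 0.6567 → H(X,Y|Z) = 0.3914

I(X;Y|Z) = 0.2076 + 0.2076 - 0.3914 = 0.0238 dits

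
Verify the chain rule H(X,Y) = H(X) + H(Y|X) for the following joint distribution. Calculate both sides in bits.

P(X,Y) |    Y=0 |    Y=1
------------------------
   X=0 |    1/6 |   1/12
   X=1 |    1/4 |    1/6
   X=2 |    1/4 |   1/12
H(X,Y) = 2.4591, H(X) = 1.5546, H(Y|X) = 0.9046 (all in bits)

Chain rule: H(X,Y) = H(X) + H(Y|X)

Left side — joint entropy directly:
H(X,Y) = -Σ p(x,y) log p(x,y) = 2.4591 bits

Right side — compute H(Y|X) from the conditional distributions:
P(X) = (1/4, 5/12, 1/3), so H(X) = 1.5546 bits
H(Y|X) = Σ_x P(X=x) · H(Y|X=x):
  P(Y|X=0) = (2/3, 1/3), H(Y|X=0) = 0.9183, weight P(X=0) = 1/4
  P(Y|X=1) = (3/5, 2/5), H(Y|X=1) = 0.9710, weight P(X=1) = 5/12
  P(Y|X=2) = (3/4, 1/4), H(Y|X=2) = 0.8113, weight P(X=2) = 1/3
H(Y|X) = 0.9046 bits

H(X) + H(Y|X) = 1.5546 + 0.9046 = 2.4591 bits

Both sides equal 2.4591 bits. ✓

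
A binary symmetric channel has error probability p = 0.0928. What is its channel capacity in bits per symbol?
0.5543 bits

For a binary symmetric channel (BSC) with error probability p:
Capacity C = 1 - H(p) bits per symbol

where H(p) = -p log₂(p) - (1-p) log₂(1-p) is the binary entropy function.

H(0.0928) = 0.4457 bits
C = 1 - 0.4457 = 0.5543 bits per symbol

This means we can reliably transmit up to 0.5543 bits of information per channel use.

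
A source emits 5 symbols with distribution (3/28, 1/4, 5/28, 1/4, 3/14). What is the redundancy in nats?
0.0392 nats

Redundancy measures how far a source is from maximum entropy:
R = H_max - H(X)

Maximum entropy for 5 symbols: H_max = log_e(5) = 1.6094 nats
Actual entropy: H(X) = 1.5702 nats
Redundancy: R = 1.6094 - 1.5702 = 0.0392 nats

This redundancy represents potential for compression: the source could be compressed by 0.0392 nats per symbol.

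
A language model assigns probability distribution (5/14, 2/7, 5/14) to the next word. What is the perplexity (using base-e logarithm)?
2.9843

Perplexity is e^H (or exp(H) for natural log).

First, H = -Σ p log p = 1.0934 nats
Perplexity = e^1.0934 = 2.9843

Interpretation: The model's uncertainty is equivalent to choosing uniformly among 3.0 options.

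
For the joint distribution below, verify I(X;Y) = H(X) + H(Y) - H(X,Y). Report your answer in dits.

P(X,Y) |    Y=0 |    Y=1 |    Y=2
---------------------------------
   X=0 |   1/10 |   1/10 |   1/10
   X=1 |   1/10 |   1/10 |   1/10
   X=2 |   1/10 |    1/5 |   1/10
I(X;Y) = 0.0060 dits

Mutual information has multiple equivalent forms:
- I(X;Y) = H(X) - H(X|Y)
- I(X;Y) = H(Y) - H(Y|X)
- I(X;Y) = H(X) + H(Y) - H(X,Y)

Computing all quantities:
H(X) = 0.4729, H(Y) = 0.4729, H(X,Y) = 0.9398
H(X|Y) = 0.4669, H(Y|X) = 0.4669

Verification:
H(X) - H(X|Y) = 0.4729 - 0.4669 = 0.0060
H(Y) - H(Y|X) = 0.4729 - 0.4669 = 0.0060
H(X) + H(Y) - H(X,Y) = 0.4729 + 0.4729 - 0.9398 = 0.0060

All forms give I(X;Y) = 0.0060 dits. ✓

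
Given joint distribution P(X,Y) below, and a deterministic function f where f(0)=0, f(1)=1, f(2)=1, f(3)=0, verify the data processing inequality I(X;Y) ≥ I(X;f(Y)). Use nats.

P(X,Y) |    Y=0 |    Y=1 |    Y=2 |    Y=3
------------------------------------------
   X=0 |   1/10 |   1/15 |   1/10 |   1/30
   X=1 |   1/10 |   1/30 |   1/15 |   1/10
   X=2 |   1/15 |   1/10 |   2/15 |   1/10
I(X;Y) = 0.0455, I(X;f(Y)) = 0.0244, inequality holds: 0.0455 ≥ 0.0244

Data Processing Inequality: For any Markov chain X → Y → Z, we have I(X;Y) ≥ I(X;Z).

Here Z = f(Y) is a deterministic function of Y, forming X → Y → Z.

Original I(X;Y) = 0.0455 nats

After applying f:
P(X,Z) where Z=f(Y):
- P(X,Z=0) = P(X,Y=0) + P(X,Y=3)
- P(X,Z=1) = P(X,Y=1) + P(X,Y=2)

I(X;Z) = I(X;f(Y)) = 0.0244 nats

Verification: 0.0455 ≥ 0.0244 ✓

Information cannot be created by processing; the function f can only lose information about X.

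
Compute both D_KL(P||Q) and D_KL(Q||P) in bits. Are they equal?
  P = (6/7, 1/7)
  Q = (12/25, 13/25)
D_KL(P||Q) = 0.4507, D_KL(Q||P) = 0.5677

KL divergence is not symmetric: D_KL(P||Q) ≠ D_KL(Q||P) in general.

D_KL(P||Q) = 0.4507 bits
D_KL(Q||P) = 0.5677 bits

No, they are not equal!

This asymmetry is why KL divergence is not a true distance metric.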